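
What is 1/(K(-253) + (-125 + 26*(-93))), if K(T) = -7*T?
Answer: -1/772 ≈ -0.0012953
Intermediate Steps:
1/(K(-253) + (-125 + 26*(-93))) = 1/(-7*(-253) + (-125 + 26*(-93))) = 1/(1771 + (-125 - 2418)) = 1/(1771 - 2543) = 1/(-772) = -1/772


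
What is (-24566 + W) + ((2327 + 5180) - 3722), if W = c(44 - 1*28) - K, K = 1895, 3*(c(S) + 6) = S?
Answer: -68030/3 ≈ -22677.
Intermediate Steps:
c(S) = -6 + S/3
W = -5687/3 (W = (-6 + (44 - 1*28)/3) - 1*1895 = (-6 + (44 - 28)/3) - 1895 = (-6 + (1/3)*16) - 1895 = (-6 + 16/3) - 1895 = -2/3 - 1895 = -5687/3 ≈ -1895.7)
(-24566 + W) + ((2327 + 5180) - 3722) = (-24566 - 5687/3) + ((2327 + 5180) - 3722) = -79385/3 + (7507 - 3722) = -79385/3 + 3785 = -68030/3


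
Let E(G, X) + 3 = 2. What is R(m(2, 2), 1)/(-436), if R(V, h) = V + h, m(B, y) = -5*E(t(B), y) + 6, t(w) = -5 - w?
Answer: -3/109 ≈ -0.027523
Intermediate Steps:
E(G, X) = -1 (E(G, X) = -3 + 2 = -1)
m(B, y) = 11 (m(B, y) = -5*(-1) + 6 = 5 + 6 = 11)
R(m(2, 2), 1)/(-436) = (11 + 1)/(-436) = 12*(-1/436) = -3/109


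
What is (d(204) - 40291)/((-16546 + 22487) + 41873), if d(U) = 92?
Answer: -40199/47814 ≈ -0.84074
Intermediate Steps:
(d(204) - 40291)/((-16546 + 22487) + 41873) = (92 - 40291)/((-16546 + 22487) + 41873) = -40199/(5941 + 41873) = -40199/47814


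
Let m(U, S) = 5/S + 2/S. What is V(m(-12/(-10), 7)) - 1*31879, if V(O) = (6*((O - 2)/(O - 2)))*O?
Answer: -31873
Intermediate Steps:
m(U, S) = 7/S
V(O) = 6*O (V(O) = (6*((-2 + O)/(-2 + O)))*O = (6*1)*O = 6*O)
V(m(-12/(-10), 7)) - 1*31879 = 6*(7/7) - 1*31879 = 6*(7*(1/7)) - 31879 = 6*1 - 31879 = 6 - 31879 = -31873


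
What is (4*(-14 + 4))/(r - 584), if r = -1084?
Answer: 10/417 ≈ 0.023981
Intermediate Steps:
(4*(-14 + 4))/(r - 584) = (4*(-14 + 4))/(-1084 - 584) = (4*(-10))/(-1668) = -40*(-1/1668) = 10/417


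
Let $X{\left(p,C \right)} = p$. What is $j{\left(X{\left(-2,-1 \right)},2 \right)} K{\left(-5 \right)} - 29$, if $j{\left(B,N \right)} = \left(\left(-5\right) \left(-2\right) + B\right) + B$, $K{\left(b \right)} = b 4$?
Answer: $-149$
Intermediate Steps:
$K{\left(b \right)} = 4 b$
$j{\left(B,N \right)} = 10 + 2 B$ ($j{\left(B,N \right)} = \left(10 + B\right) + B = 10 + 2 B$)
$j{\left(X{\left(-2,-1 \right)},2 \right)} K{\left(-5 \right)} - 29 = \left(10 + 2 \left(-2\right)\right) 4 \left(-5\right) - 29 = \left(10 - 4\right) \left(-20\right) - 29 = 6 \left(-20\right) - 29 = -120 - 29 = -149$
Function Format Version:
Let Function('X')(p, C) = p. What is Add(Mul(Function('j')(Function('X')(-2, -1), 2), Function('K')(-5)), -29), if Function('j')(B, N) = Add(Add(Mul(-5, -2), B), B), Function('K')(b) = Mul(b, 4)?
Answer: -149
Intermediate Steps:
Function('K')(b) = Mul(4, b)
Function('j')(B, N) = Add(10, Mul(2, B)) (Function('j')(B, N) = Add(Add(10, B), B) = Add(10, Mul(2, B)))
Add(Mul(Function('j')(Function('X')(-2, -1), 2), Function('K')(-5)), -29) = Add(Mul(Add(10, Mul(2, -2)), Mul(4, -5)), -29) = Add(Mul(Add(10, -4), -20), -29) = Add(Mul(6, -20), -29) = Add(-120, -29) = -149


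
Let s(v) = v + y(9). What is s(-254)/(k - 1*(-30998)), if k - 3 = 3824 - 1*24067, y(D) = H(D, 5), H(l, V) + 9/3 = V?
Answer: -42/1793 ≈ -0.023424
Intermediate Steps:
H(l, V) = -3 + V
y(D) = 2 (y(D) = -3 + 5 = 2)
k = -20240 (k = 3 + (3824 - 1*24067) = 3 + (3824 - 24067) = 3 - 20243 = -20240)
s(v) = 2 + v (s(v) = v + 2 = 2 + v)
s(-254)/(k - 1*(-30998)) = (2 - 254)/(-20240 - 1*(-30998)) = -252/(-20240 + 30998) = -252/10758 = -252*1/10758 = -42/1793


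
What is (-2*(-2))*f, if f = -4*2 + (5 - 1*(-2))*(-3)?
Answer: -116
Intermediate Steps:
f = -29 (f = -8 + (5 + 2)*(-3) = -8 + 7*(-3) = -8 - 21 = -29)
(-2*(-2))*f = -2*(-2)*(-29) = 4*(-29) = -116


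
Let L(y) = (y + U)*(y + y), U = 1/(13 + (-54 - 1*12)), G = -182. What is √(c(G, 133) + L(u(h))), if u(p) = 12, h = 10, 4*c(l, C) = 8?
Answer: √813338/53 ≈ 17.016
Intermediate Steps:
c(l, C) = 2 (c(l, C) = (¼)*8 = 2)
U = -1/53 (U = 1/(13 + (-54 - 12)) = 1/(13 - 66) = 1/(-53) = -1/53 ≈ -0.018868)
L(y) = 2*y*(-1/53 + y) (L(y) = (y - 1/53)*(y + y) = (-1/53 + y)*(2*y) = 2*y*(-1/53 + y))
√(c(G, 133) + L(u(h))) = √(2 + (2/53)*12*(-1 + 53*12)) = √(2 + (2/53)*12*(-1 + 636)) = √(2 + (2/53)*12*635) = √(2 + 15240/53) = √(15346/53) = √813338/53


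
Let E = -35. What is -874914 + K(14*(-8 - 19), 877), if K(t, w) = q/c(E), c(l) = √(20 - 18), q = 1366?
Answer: -874914 + 683*√2 ≈ -8.7395e+5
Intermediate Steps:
c(l) = √2
K(t, w) = 683*√2 (K(t, w) = 1366/(√2) = 1366*(√2/2) = 683*√2)
-874914 + K(14*(-8 - 19), 877) = -874914 + 683*√2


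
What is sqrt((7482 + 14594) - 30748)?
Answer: 4*I*sqrt(542) ≈ 93.124*I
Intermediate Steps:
sqrt((7482 + 14594) - 30748) = sqrt(22076 - 30748) = sqrt(-8672) = 4*I*sqrt(542)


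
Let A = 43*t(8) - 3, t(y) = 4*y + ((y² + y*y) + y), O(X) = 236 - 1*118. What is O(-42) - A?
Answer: -7103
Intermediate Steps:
O(X) = 118 (O(X) = 236 - 118 = 118)
t(y) = 2*y² + 5*y (t(y) = 4*y + ((y² + y²) + y) = 4*y + (2*y² + y) = 4*y + (y + 2*y²) = 2*y² + 5*y)
A = 7221 (A = 43*(8*(5 + 2*8)) - 3 = 43*(8*(5 + 16)) - 3 = 43*(8*21) - 3 = 43*168 - 3 = 7224 - 3 = 7221)
O(-42) - A = 118 - 1*7221 = 118 - 7221 = -7103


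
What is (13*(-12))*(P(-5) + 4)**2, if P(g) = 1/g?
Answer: -56316/25 ≈ -2252.6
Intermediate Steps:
(13*(-12))*(P(-5) + 4)**2 = (13*(-12))*(1/(-5) + 4)**2 = -156*(-1/5 + 4)**2 = -156*(19/5)**2 = -156*361/25 = -56316/25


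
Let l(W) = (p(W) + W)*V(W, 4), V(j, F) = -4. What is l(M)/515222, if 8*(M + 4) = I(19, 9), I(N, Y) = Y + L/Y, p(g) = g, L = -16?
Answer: 223/4636998 ≈ 4.8091e-5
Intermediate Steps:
I(N, Y) = Y - 16/Y
M = -223/72 (M = -4 + (9 - 16/9)/8 = -4 + (⅛)*(65/9) = -4 + 65/72 = -223/72 ≈ -3.0972)
l(W) = -8*W (l(W) = (W + W)*(-4) = (2*W)*(-4) = -8*W)
l(M)/515222 = -8*(-223/72)/515222 = (223/9)*(1/515222) = 223/4636998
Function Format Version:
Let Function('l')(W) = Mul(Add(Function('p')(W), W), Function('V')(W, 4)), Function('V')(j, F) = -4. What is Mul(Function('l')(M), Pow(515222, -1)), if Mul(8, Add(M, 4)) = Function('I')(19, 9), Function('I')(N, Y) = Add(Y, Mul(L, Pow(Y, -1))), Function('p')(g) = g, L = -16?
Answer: Rational(223, 4636998) ≈ 4.8091e-5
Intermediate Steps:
Function('I')(N, Y) = Add(Y, Mul(-16, Pow(Y, -1)))
M = Rational(-223, 72) (M = Add(-4, Mul(Rational(1, 8), Add(9, Mul(-16, Pow(9, -1))))) = Add(-4, Mul(Rational(1, 8), Add(9, Mul(-16, Rational(1, 9))))) = Add(-4, Mul(Rational(1, 8), Add(9, Rational(-16, 9)))) = Add(-4, Mul(Rational(1, 8), Rational(65, 9))) = Add(-4, Rational(65, 72)) = Rational(-223, 72) ≈ -3.0972)
Function('l')(W) = Mul(-8, W) (Function('l')(W) = Mul(Add(W, W), -4) = Mul(Mul(2, W), -4) = Mul(-8, W))
Mul(Function('l')(M), Pow(515222, -1)) = Mul(Mul(-8, Rational(-223, 72)), Pow(515222, -1)) = Mul(Rational(223, 9), Rational(1, 515222)) = Rational(223, 4636998)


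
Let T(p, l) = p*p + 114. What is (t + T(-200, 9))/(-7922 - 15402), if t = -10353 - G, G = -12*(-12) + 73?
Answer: -7386/5831 ≈ -1.2667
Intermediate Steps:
G = 217 (G = 144 + 73 = 217)
t = -10570 (t = -10353 - 1*217 = -10353 - 217 = -10570)
T(p, l) = 114 + p² (T(p, l) = p² + 114 = 114 + p²)
(t + T(-200, 9))/(-7922 - 15402) = (-10570 + (114 + (-200)²))/(-7922 - 15402) = (-10570 + (114 + 40000))/(-23324) = (-10570 + 40114)*(-1/23324) = 29544*(-1/23324) = -7386/5831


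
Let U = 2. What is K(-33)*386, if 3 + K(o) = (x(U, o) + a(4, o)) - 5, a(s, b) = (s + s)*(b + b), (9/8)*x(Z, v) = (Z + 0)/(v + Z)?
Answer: -57730160/279 ≈ -2.0692e+5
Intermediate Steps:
x(Z, v) = 8*Z/(9*(Z + v)) (x(Z, v) = 8*((Z + 0)/(v + Z))/9 = 8*(Z/(Z + v))/9 = 8*Z/(9*(Z + v)))
a(s, b) = 4*b*s (a(s, b) = (2*s)*(2*b) = 4*b*s)
K(o) = -8 + 16*o + 16/(9*(2 + o)) (K(o) = -3 + (((8/9)*2/(2 + o) + 4*o*4) - 5) = -3 + ((16/(9*(2 + o)) + 16*o) - 5) = -3 + ((16*o + 16/(9*(2 + o))) - 5) = -3 + (-5 + 16*o + 16/(9*(2 + o))) = -8 + 16*o + 16/(9*(2 + o)))
K(-33)*386 = (8*(-16 + 18*(-33)**2 + 27*(-33))/(9*(2 - 33)))*386 = ((8/9)*(-16 + 18*1089 - 891)/(-31))*386 = ((8/9)*(-1/31)*(-16 + 19602 - 891))*386 = ((8/9)*(-1/31)*18695)*386 = -149560/279*386 = -57730160/279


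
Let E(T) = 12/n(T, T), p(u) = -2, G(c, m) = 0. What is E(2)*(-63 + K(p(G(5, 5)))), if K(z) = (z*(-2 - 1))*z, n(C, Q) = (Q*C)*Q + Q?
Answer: -90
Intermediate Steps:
n(C, Q) = Q + C*Q² (n(C, Q) = (C*Q)*Q + Q = C*Q² + Q = Q + C*Q²)
K(z) = -3*z² (K(z) = (z*(-3))*z = (-3*z)*z = -3*z²)
E(T) = 12/(T*(1 + T²)) (E(T) = 12/((T*(1 + T*T))) = 12/((T*(1 + T²))) = 12*(1/(T*(1 + T²))) = 12/(T*(1 + T²)))
E(2)*(-63 + K(p(G(5, 5)))) = (12/(2 + 2³))*(-63 - 3*(-2)²) = (12/(2 + 8))*(-63 - 3*4) = (12/10)*(-63 - 12) = (12*(⅒))*(-75) = (6/5)*(-75) = -90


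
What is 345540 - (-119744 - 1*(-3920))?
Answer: 461364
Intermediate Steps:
345540 - (-119744 - 1*(-3920)) = 345540 - (-119744 + 3920) = 345540 - 1*(-115824) = 345540 + 115824 = 461364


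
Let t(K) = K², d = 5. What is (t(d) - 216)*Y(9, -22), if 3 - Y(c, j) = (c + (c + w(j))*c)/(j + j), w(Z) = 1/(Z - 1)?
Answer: -973527/1012 ≈ -961.98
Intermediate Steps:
w(Z) = 1/(-1 + Z)
Y(c, j) = 3 - (c + c*(c + 1/(-1 + j)))/(2*j) (Y(c, j) = 3 - (c + (c + 1/(-1 + j))*c)/(j + j) = 3 - (c + c*(c + 1/(-1 + j)))/(2*j))
(t(d) - 216)*Y(9, -22) = (5² - 216)*((½)*(-1*9 - (-1 - 22)*(9 + 9² - 6*(-22)))/(-22*(-1 - 22))) = (25 - 216)*((½)*(-1/22)*(-9 - 1*(-23)*(9 + 81 + 132))/(-23)) = -191*(-1)*(-1)*(-9 - 1*(-23)*222)/(2*22*23) = -191*(-1)*(-1)*(-9 + 5106)/(2*22*23) = -191*(-1)*(-1)*5097/(2*22*23) = -191*5097/1012 = -973527/1012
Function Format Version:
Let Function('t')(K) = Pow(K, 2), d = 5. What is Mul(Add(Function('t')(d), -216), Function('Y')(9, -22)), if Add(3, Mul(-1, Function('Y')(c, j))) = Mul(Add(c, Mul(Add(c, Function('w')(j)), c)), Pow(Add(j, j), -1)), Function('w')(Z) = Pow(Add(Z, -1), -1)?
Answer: Rational(-973527, 1012) ≈ -961.98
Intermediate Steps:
Function('w')(Z) = Pow(Add(-1, Z), -1)
Function('Y')(c, j) = Add(3, Mul(Rational(-1, 2), Pow(j, -1), Add(c, Mul(c, Add(c, Pow(Add(-1, j), -1)))))) (Function('Y')(c, j) = Add(3, Mul(-1, Mul(Add(c, Mul(Add(c, Pow(Add(-1, j), -1)), c)), Pow(Add(j, j), -1)))) = Add(3, Mul(-1, Mul(Add(c, Mul(c, Add(c, Pow(Add(-1, j), -1)))), Pow(Mul(2, j), -1)))) = Add(3, Mul(-1, Mul(Add(c, Mul(c, Add(c, Pow(Add(-1, j), -1)))), Mul(Rational(1, 2), Pow(j, -1))))) = Add(3, Mul(-1, Mul(Rational(1, 2), Pow(j, -1), Add(c, Mul(c, Add(c, Pow(Add(-1, j), -1))))))) = Add(3, Mul(Rational(-1, 2), Pow(j, -1), Add(c, Mul(c, Add(c, Pow(Add(-1, j), -1)))))))
Mul(Add(Function('t')(d), -216), Function('Y')(9, -22)) = Mul(Add(Pow(5, 2), -216), Mul(Rational(1, 2), Pow(-22, -1), Pow(Add(-1, -22), -1), Add(Mul(-1, 9), Mul(-1, Add(-1, -22), Add(9, Pow(9, 2), Mul(-6, -22)))))) = Mul(Add(25, -216), Mul(Rational(1, 2), Rational(-1, 22), Pow(-23, -1), Add(-9, Mul(-1, -23, Add(9, 81, 132))))) = Mul(-191, Mul(Rational(1, 2), Rational(-1, 22), Rational(-1, 23), Add(-9, Mul(-1, -23, 222)))) = Mul(-191, Mul(Rational(1, 2), Rational(-1, 22), Rational(-1, 23), Add(-9, 5106))) = Mul(-191, Mul(Rational(1, 2), Rational(-1, 22), Rational(-1, 23), 5097)) = Mul(-191, Rational(5097, 1012)) = Rational(-973527, 1012)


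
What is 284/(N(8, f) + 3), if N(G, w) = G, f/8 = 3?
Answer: 284/11 ≈ 25.818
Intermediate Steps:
f = 24 (f = 8*3 = 24)
284/(N(8, f) + 3) = 284/(8 + 3) = 284/11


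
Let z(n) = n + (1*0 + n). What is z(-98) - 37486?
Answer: -37682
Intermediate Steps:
z(n) = 2*n (z(n) = n + (0 + n) = n + n = 2*n)
z(-98) - 37486 = 2*(-98) - 37486 = -196 - 37486 = -37682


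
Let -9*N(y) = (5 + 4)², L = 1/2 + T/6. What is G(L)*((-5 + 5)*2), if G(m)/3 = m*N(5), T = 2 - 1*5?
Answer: 0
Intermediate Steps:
T = -3 (T = 2 - 5 = -3)
L = 0 (L = 1/2 - 3/6 = 1*(½) - 3*⅙ = ½ - ½ = 0)
N(y) = -9 (N(y) = -(5 + 4)²/9 = -⅑*9² = -⅑*81 = -9)
G(m) = -27*m (G(m) = 3*(m*(-9)) = 3*(-9*m) = -27*m)
G(L)*((-5 + 5)*2) = (-27*0)*((-5 + 5)*2) = 0*(0*2) = 0*0 = 0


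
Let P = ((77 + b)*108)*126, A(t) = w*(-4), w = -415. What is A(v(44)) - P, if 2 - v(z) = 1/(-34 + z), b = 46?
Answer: -1672124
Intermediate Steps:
v(z) = 2 - 1/(-34 + z)
A(t) = 1660 (A(t) = -415*(-4) = 1660)
P = 1673784 (P = ((77 + 46)*108)*126 = (123*108)*126 = 13284*126 = 1673784)
A(v(44)) - P = 1660 - 1*1673784 = 1660 - 1673784 = -1672124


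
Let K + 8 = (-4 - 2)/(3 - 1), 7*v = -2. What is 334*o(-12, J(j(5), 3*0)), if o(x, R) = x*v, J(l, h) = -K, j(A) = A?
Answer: 8016/7 ≈ 1145.1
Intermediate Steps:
v = -2/7 (v = (⅐)*(-2) = -2/7 ≈ -0.28571)
K = -11 (K = -8 + (-4 - 2)/(3 - 1) = -8 - 6/2 = -8 - 6*½ = -8 - 3 = -11)
J(l, h) = 11 (J(l, h) = -1*(-11) = 11)
o(x, R) = -2*x/7 (o(x, R) = x*(-2/7) = -2*x/7)
334*o(-12, J(j(5), 3*0)) = 334*(-2/7*(-12)) = 334*(24/7) = 8016/7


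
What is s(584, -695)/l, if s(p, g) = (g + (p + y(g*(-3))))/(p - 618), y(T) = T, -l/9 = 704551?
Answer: 329/35932101 ≈ 9.1562e-6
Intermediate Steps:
l = -6340959 (l = -9*704551 = -6340959)
s(p, g) = (p - 2*g)/(-618 + p) (s(p, g) = (g + (p + g*(-3)))/(p - 618) = (g + (p - 3*g))/(-618 + p) = (p - 2*g)/(-618 + p))
s(584, -695)/l = ((584 - 2*(-695))/(-618 + 584))/(-6340959) = ((584 + 1390)/(-34))*(-1/6340959) = -1/34*1974*(-1/6340959) = -987/17*(-1/6340959) = 329/35932101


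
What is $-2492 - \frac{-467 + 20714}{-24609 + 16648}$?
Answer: $- \frac{19818565}{7961} \approx -2489.5$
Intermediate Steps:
$-2492 - \frac{-467 + 20714}{-24609 + 16648} = -2492 - \frac{20247}{-7961} = -2492 - 20247 \left(- \frac{1}{7961}\right) = -2492 - - \frac{20247}{7961} = -2492 + \frac{20247}{7961} = - \frac{19818565}{7961}$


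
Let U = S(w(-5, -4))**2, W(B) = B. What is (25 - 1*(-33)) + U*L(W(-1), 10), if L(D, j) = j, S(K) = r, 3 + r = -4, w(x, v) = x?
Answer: 548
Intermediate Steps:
r = -7 (r = -3 - 4 = -7)
S(K) = -7
U = 49 (U = (-7)**2 = 49)
(25 - 1*(-33)) + U*L(W(-1), 10) = (25 - 1*(-33)) + 49*10 = (25 + 33) + 490 = 58 + 490 = 548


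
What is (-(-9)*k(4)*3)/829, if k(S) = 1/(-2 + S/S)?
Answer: -27/829 ≈ -0.032569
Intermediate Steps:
k(S) = -1 (k(S) = 1/(-2 + 1) = 1/(-1) = -1)
(-(-9)*k(4)*3)/829 = (-(-9)*(-1)*3)/829 = (-3*3*3)*(1/829) = -9*3*(1/829) = -27*1/829 = -27/829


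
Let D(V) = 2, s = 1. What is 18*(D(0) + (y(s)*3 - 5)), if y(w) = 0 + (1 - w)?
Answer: -54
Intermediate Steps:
y(w) = 1 - w
18*(D(0) + (y(s)*3 - 5)) = 18*(2 + ((1 - 1*1)*3 - 5)) = 18*(2 + ((1 - 1)*3 - 5)) = 18*(2 + (0*3 - 5)) = 18*(2 + (0 - 5)) = 18*(2 - 5) = 18*(-3) = -54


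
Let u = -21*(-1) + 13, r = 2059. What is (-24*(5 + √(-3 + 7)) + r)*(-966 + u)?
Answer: -1762412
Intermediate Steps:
u = 34 (u = 21 + 13 = 34)
(-24*(5 + √(-3 + 7)) + r)*(-966 + u) = (-24*(5 + √(-3 + 7)) + 2059)*(-966 + 34) = (-24*(5 + √4) + 2059)*(-932) = (-24*(5 + 2) + 2059)*(-932) = (-24*7 + 2059)*(-932) = (-168 + 2059)*(-932) = 1891*(-932) = -1762412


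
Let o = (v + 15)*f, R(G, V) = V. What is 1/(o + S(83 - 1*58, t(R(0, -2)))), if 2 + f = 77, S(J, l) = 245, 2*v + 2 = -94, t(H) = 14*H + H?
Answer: -1/2230 ≈ -0.00044843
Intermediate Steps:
t(H) = 15*H
v = -48 (v = -1 + (1/2)*(-94) = -1 - 47 = -48)
f = 75 (f = -2 + 77 = 75)
o = -2475 (o = (-48 + 15)*75 = -33*75 = -2475)
1/(o + S(83 - 1*58, t(R(0, -2)))) = 1/(-2475 + 245) = 1/(-2230) = -1/2230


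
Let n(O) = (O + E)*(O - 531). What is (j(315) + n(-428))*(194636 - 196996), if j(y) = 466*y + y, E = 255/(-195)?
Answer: -17144323840/13 ≈ -1.3188e+9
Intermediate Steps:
E = -17/13 (E = 255*(-1/195) = -17/13 ≈ -1.3077)
n(O) = (-531 + O)*(-17/13 + O) (n(O) = (O - 17/13)*(O - 531) = (-17/13 + O)*(-531 + O) = (-531 + O)*(-17/13 + O))
j(y) = 467*y
(j(315) + n(-428))*(194636 - 196996) = (467*315 + (9027/13 + (-428)² - 6920/13*(-428)))*(194636 - 196996) = (147105 + (9027/13 + 183184 + 2961760/13))*(-2360) = (147105 + 5352179/13)*(-2360) = (7264544/13)*(-2360) = -17144323840/13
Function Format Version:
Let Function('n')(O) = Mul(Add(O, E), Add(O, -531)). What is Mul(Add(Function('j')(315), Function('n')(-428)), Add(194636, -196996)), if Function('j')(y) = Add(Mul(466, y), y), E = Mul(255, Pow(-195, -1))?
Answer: Rational(-17144323840, 13) ≈ -1.3188e+9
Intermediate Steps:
E = Rational(-17, 13) (E = Mul(255, Rational(-1, 195)) = Rational(-17, 13) ≈ -1.3077)
Function('n')(O) = Mul(Add(-531, O), Add(Rational(-17, 13), O)) (Function('n')(O) = Mul(Add(O, Rational(-17, 13)), Add(O, -531)) = Mul(Add(Rational(-17, 13), O), Add(-531, O)) = Mul(Add(-531, O), Add(Rational(-17, 13), O)))
Function('j')(y) = Mul(467, y)
Mul(Add(Function('j')(315), Function('n')(-428)), Add(194636, -196996)) = Mul(Add(Mul(467, 315), Add(Rational(9027, 13), Pow(-428, 2), Mul(Rational(-6920, 13), -428))), Add(194636, -196996)) = Mul(Add(147105, Add(Rational(9027, 13), 183184, Rational(2961760, 13))), -2360) = Mul(Add(147105, Rational(5352179, 13)), -2360) = Mul(Rational(7264544, 13), -2360) = Rational(-17144323840, 13)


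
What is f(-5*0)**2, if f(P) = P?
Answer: 0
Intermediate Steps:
f(-5*0)**2 = (-5*0)**2 = 0**2 = 0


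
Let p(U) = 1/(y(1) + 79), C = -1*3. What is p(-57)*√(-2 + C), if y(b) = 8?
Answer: I*√5/87 ≈ 0.025702*I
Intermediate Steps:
C = -3
p(U) = 1/87 (p(U) = 1/(8 + 79) = 1/87)
p(-57)*√(-2 + C) = √(-2 - 3)/87 = √(-5)/87 = (I*√5)/87 = I*√5/87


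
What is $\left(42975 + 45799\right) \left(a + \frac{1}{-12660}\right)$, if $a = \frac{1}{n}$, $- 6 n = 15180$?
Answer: $- \frac{67423853}{1601490} \approx -42.101$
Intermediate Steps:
$n = -2530$ ($n = \left(- \frac{1}{6}\right) 15180 = -2530$)
$a = - \frac{1}{2530}$ ($a = \frac{1}{-2530} = - \frac{1}{2530} \approx -0.00039526$)
$\left(42975 + 45799\right) \left(a + \frac{1}{-12660}\right) = \left(42975 + 45799\right) \left(- \frac{1}{2530} + \frac{1}{-12660}\right) = 88774 \left(- \frac{1}{2530} - \frac{1}{12660}\right) = 88774 \left(- \frac{1519}{3202980}\right) = - \frac{67423853}{1601490}$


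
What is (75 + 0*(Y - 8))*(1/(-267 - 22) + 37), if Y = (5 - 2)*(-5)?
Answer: 801900/289 ≈ 2774.7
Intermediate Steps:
Y = -15 (Y = 3*(-5) = -15)
(75 + 0*(Y - 8))*(1/(-267 - 22) + 37) = (75 + 0*(-15 - 8))*(1/(-267 - 22) + 37) = (75 + 0*(-23))*(1/(-289) + 37) = (75 + 0)*(-1/289 + 37) = 75*(10692/289) = 801900/289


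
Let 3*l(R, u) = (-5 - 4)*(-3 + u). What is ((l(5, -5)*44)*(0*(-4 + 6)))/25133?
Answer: 0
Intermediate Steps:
l(R, u) = 9 - 3*u (l(R, u) = ((-5 - 4)*(-3 + u))/3 = (-9*(-3 + u))/3 = (27 - 9*u)/3 = 9 - 3*u)
((l(5, -5)*44)*(0*(-4 + 6)))/25133 = (((9 - 3*(-5))*44)*(0*(-4 + 6)))/25133 = (((9 + 15)*44)*(0*2))*(1/25133) = ((24*44)*0)*(1/25133) = (1056*0)*(1/25133) = 0*(1/25133) = 0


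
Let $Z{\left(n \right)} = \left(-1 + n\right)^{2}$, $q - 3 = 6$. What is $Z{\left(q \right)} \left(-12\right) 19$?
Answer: $-14592$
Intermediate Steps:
$q = 9$ ($q = 3 + 6 = 9$)
$Z{\left(q \right)} \left(-12\right) 19 = \left(-1 + 9\right)^{2} \left(-12\right) 19 = 8^{2} \left(-12\right) 19 = 64 \left(-12\right) 19 = \left(-768\right) 19 = -14592$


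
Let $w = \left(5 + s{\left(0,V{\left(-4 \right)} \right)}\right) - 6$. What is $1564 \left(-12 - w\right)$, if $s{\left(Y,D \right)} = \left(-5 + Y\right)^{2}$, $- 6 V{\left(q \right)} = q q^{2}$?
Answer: $-56304$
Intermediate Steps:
$V{\left(q \right)} = - \frac{q^{3}}{6}$ ($V{\left(q \right)} = - \frac{q q^{2}}{6} = - \frac{q^{3}}{6}$)
$w = 24$ ($w = \left(5 + \left(-5 + 0\right)^{2}\right) - 6 = \left(5 + \left(-5\right)^{2}\right) - 6 = \left(5 + 25\right) - 6 = 30 - 6 = 24$)
$1564 \left(-12 - w\right) = 1564 \left(-12 - 24\right) = 1564 \left(-36\right) = -56304$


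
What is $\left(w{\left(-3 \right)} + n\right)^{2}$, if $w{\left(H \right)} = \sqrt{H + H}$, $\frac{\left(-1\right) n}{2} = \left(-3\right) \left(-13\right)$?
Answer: $\left(78 - i \sqrt{6}\right)^{2} \approx 6078.0 - 382.12 i$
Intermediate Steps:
$n = -78$ ($n = - 2 \left(\left(-3\right) \left(-13\right)\right) = \left(-2\right) 39 = -78$)
$w{\left(H \right)} = \sqrt{2} \sqrt{H}$ ($w{\left(H \right)} = \sqrt{2 H} = \sqrt{2} \sqrt{H}$)
$\left(w{\left(-3 \right)} + n\right)^{2} = \left(\sqrt{2} \sqrt{-3} - 78\right)^{2} = \left(\sqrt{2} i \sqrt{3} - 78\right)^{2} = \left(i \sqrt{6} - 78\right)^{2} = \left(-78 + i \sqrt{6}\right)^{2}$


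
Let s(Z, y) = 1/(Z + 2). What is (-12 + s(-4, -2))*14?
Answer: -175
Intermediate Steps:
s(Z, y) = 1/(2 + Z)
(-12 + s(-4, -2))*14 = (-12 + 1/(2 - 4))*14 = (-12 + 1/(-2))*14 = (-12 - 1/2)*14 = -25/2*14 = -175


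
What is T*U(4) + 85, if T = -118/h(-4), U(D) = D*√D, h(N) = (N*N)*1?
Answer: 26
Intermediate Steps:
h(N) = N² (h(N) = N²*1 = N²)
U(D) = D^(3/2)
T = -59/8 (T = -118/((-4)²) = -118/16 = -118*1/16 = -59/8 ≈ -7.3750)
T*U(4) + 85 = -59*4^(3/2)/8 + 85 = -59/8*8 + 85 = -59 + 85 = 26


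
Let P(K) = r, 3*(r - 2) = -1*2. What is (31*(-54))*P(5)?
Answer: -2232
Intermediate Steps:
r = 4/3 (r = 2 + (-1*2)/3 = 2 + (⅓)*(-2) = 2 - ⅔ = 4/3 ≈ 1.3333)
P(K) = 4/3
(31*(-54))*P(5) = (31*(-54))*(4/3) = -1674*4/3 = -2232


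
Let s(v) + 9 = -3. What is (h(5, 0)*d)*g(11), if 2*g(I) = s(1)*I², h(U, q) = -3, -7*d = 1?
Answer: -2178/7 ≈ -311.14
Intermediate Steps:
d = -⅐ (d = -⅐*1 = -⅐ ≈ -0.14286)
s(v) = -12 (s(v) = -9 - 3 = -12)
g(I) = -6*I² (g(I) = (-12*I²)/2 = -6*I²)
(h(5, 0)*d)*g(11) = (-3*(-⅐))*(-6*11²) = 3*(-6*121)/7 = (3/7)*(-726) = -2178/7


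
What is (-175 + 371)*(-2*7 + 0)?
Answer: -2744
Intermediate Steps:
(-175 + 371)*(-2*7 + 0) = 196*(-14 + 0) = 196*(-14) = -2744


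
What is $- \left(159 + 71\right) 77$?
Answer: $-17710$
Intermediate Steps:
$- \left(159 + 71\right) 77 = - 230 \cdot 77 = \left(-1\right) 17710 = -17710$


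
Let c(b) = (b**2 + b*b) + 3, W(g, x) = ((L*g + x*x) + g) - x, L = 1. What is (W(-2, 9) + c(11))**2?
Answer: 97969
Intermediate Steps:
W(g, x) = x**2 - x + 2*g (W(g, x) = ((1*g + x*x) + g) - x = ((g + x**2) + g) - x = (x**2 + 2*g) - x = x**2 - x + 2*g)
c(b) = 3 + 2*b**2 (c(b) = (b**2 + b**2) + 3 = 2*b**2 + 3 = 3 + 2*b**2)
(W(-2, 9) + c(11))**2 = ((9**2 - 1*9 + 2*(-2)) + (3 + 2*11**2))**2 = ((81 - 9 - 4) + (3 + 2*121))**2 = (68 + (3 + 242))**2 = (68 + 245)**2 = 313**2 = 97969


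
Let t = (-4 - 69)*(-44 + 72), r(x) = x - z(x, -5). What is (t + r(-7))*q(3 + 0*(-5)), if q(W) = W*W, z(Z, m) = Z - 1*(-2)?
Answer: -18414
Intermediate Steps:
z(Z, m) = 2 + Z (z(Z, m) = Z + 2 = 2 + Z)
q(W) = W**2
r(x) = -2 (r(x) = x - (2 + x) = x + (-2 - x) = -2)
t = -2044 (t = -73*28 = -2044)
(t + r(-7))*q(3 + 0*(-5)) = (-2044 - 2)*(3 + 0*(-5))**2 = -2046*(3 + 0)**2 = -2046*3**2 = -2046*9 = -18414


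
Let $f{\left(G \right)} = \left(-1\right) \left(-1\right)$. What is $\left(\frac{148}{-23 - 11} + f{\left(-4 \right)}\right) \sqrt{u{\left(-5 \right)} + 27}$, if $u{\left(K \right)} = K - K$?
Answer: $- \frac{171 \sqrt{3}}{17} \approx -17.422$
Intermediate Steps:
$u{\left(K \right)} = 0$
$f{\left(G \right)} = 1$
$\left(\frac{148}{-23 - 11} + f{\left(-4 \right)}\right) \sqrt{u{\left(-5 \right)} + 27} = \left(\frac{148}{-23 - 11} + 1\right) \sqrt{0 + 27} = \left(\frac{148}{-23 - 11} + 1\right) \sqrt{27} = \left(\frac{148}{-34} + 1\right) 3 \sqrt{3} = \left(148 \left(- \frac{1}{34}\right) + 1\right) 3 \sqrt{3} = \left(- \frac{74}{17} + 1\right) 3 \sqrt{3} = - \frac{57 \cdot 3 \sqrt{3}}{17} = - \frac{171 \sqrt{3}}{17}$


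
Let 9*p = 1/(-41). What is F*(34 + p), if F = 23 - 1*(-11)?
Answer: 426530/369 ≈ 1155.9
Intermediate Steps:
F = 34 (F = 23 + 11 = 34)
p = -1/369 (p = (⅑)/(-41) = (⅑)*(-1/41) = -1/369 ≈ -0.0027100)
F*(34 + p) = 34*(34 - 1/369) = 34*(12545/369) = 426530/369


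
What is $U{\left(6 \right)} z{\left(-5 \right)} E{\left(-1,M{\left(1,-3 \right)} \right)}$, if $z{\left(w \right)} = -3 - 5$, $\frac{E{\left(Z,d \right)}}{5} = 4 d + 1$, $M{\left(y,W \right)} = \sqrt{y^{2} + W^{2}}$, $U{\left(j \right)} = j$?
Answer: $-240 - 960 \sqrt{10} \approx -3275.8$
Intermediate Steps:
$M{\left(y,W \right)} = \sqrt{W^{2} + y^{2}}$
$E{\left(Z,d \right)} = 5 + 20 d$ ($E{\left(Z,d \right)} = 5 \left(4 d + 1\right) = 5 \left(1 + 4 d\right) = 5 + 20 d$)
$z{\left(w \right)} = -8$
$U{\left(6 \right)} z{\left(-5 \right)} E{\left(-1,M{\left(1,-3 \right)} \right)} = 6 \left(-8\right) \left(5 + 20 \sqrt{\left(-3\right)^{2} + 1^{2}}\right) = - 48 \left(5 + 20 \sqrt{9 + 1}\right) = - 48 \left(5 + 20 \sqrt{10}\right) = -240 - 960 \sqrt{10}$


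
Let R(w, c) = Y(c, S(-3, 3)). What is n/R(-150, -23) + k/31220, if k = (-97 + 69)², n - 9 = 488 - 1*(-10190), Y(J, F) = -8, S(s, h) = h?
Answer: -11915781/8920 ≈ -1335.8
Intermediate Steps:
R(w, c) = -8
n = 10687 (n = 9 + (488 - 1*(-10190)) = 9 + (488 + 10190) = 9 + 10678 = 10687)
k = 784 (k = (-28)² = 784)
n/R(-150, -23) + k/31220 = 10687/(-8) + 784/31220 = 10687*(-⅛) + 784*(1/31220) = -10687/8 + 28/1115 = -11915781/8920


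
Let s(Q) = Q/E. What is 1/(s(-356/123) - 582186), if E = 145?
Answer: -17835/10383287666 ≈ -1.7177e-6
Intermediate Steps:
s(Q) = Q/145
1/(s(-356/123) - 582186) = 1/((-356/123)/145 - 582186) = 1/((-356*1/123)/145 - 582186) = 1/((1/145)*(-356/123) - 582186) = 1/(-356/17835 - 582186) = 1/(-10383287666/17835) = -17835/10383287666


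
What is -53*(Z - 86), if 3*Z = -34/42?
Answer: 288055/63 ≈ 4572.3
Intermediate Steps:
Z = -17/63 (Z = (-34/42)/3 = (-34*1/42)/3 = (⅓)*(-17/21) = -17/63 ≈ -0.26984)
-53*(Z - 86) = -53*(-17/63 - 86) = -53*(-5435/63) = 288055/63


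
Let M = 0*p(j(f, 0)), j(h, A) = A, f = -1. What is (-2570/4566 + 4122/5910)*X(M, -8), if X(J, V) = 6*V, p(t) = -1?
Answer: -4843136/749585 ≈ -6.4611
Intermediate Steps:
M = 0 (M = 0*(-1) = 0)
(-2570/4566 + 4122/5910)*X(M, -8) = (-2570/4566 + 4122/5910)*(6*(-8)) = (-2570*1/4566 + 4122*(1/5910))*(-48) = (-1285/2283 + 687/985)*(-48) = (302696/2248755)*(-48) = -4843136/749585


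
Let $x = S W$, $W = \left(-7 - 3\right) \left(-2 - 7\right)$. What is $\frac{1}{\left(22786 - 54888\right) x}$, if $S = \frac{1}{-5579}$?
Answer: $\frac{797}{412740} \approx 0.001931$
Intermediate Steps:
$S = - \frac{1}{5579} \approx -0.00017924$
$W = 90$ ($W = \left(-10\right) \left(-9\right) = 90$)
$x = - \frac{90}{5579}$ ($x = \left(- \frac{1}{5579}\right) 90 = - \frac{90}{5579} \approx -0.016132$)
$\frac{1}{\left(22786 - 54888\right) x} = \frac{1}{\left(22786 - 54888\right) \left(- \frac{90}{5579}\right)} = \frac{1}{-32102} \left(- \frac{5579}{90}\right) = \left(- \frac{1}{32102}\right) \left(- \frac{5579}{90}\right) = \frac{797}{412740}$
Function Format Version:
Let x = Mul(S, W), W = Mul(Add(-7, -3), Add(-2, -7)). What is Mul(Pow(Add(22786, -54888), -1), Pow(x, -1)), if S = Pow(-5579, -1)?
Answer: Rational(797, 412740) ≈ 0.0019310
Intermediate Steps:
S = Rational(-1, 5579) ≈ -0.00017924
W = 90 (W = Mul(-10, -9) = 90)
x = Rational(-90, 5579) (x = Mul(Rational(-1, 5579), 90) = Rational(-90, 5579) ≈ -0.016132)
Mul(Pow(Add(22786, -54888), -1), Pow(x, -1)) = Mul(Pow(Add(22786, -54888), -1), Pow(Rational(-90, 5579), -1)) = Mul(Pow(-32102, -1), Rational(-5579, 90)) = Mul(Rational(-1, 32102), Rational(-5579, 90)) = Rational(797, 412740)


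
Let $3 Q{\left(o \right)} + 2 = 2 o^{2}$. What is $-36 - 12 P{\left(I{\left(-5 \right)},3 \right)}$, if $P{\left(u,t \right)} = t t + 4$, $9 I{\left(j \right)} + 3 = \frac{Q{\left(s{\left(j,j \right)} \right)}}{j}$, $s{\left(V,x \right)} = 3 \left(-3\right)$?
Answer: $-192$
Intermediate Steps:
$s{\left(V,x \right)} = -9$
$Q{\left(o \right)} = - \frac{2}{3} + \frac{2 o^{2}}{3}$
$I{\left(j \right)} = - \frac{1}{3} + \frac{160}{27 j}$ ($I{\left(j \right)} = - \frac{1}{3} + \frac{\left(- \frac{2}{3} + \frac{2 \left(-9\right)^{2}}{3}\right) \frac{1}{j}}{9} = - \frac{1}{3} + \frac{\left(- \frac{2}{3} + \frac{2}{3} \cdot 81\right) \frac{1}{j}}{9} = - \frac{1}{3} + \frac{\left(- \frac{2}{3} + 54\right) \frac{1}{j}}{9} = - \frac{1}{3} + \frac{\frac{160}{3} \frac{1}{j}}{9} = - \frac{1}{3} + \frac{160}{27 j}$)
$P{\left(u,t \right)} = 4 + t^{2}$ ($P{\left(u,t \right)} = t^{2} + 4 = 4 + t^{2}$)
$-36 - 12 P{\left(I{\left(-5 \right)},3 \right)} = -36 - 12 \left(4 + 3^{2}\right) = -36 - 12 \left(4 + 9\right) = -36 - 156 = -192$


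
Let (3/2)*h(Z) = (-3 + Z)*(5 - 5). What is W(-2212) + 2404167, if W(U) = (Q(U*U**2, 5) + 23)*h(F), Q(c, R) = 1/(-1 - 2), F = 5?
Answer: 2404167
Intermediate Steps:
h(Z) = 0 (h(Z) = 2*((-3 + Z)*(5 - 5))/3 = 2*((-3 + Z)*0)/3 = (2/3)*0 = 0)
Q(c, R) = -1/3 (Q(c, R) = 1/(-3) = -1/3)
W(U) = 0 (W(U) = (-1/3 + 23)*0 = (68/3)*0 = 0)
W(-2212) + 2404167 = 0 + 2404167 = 2404167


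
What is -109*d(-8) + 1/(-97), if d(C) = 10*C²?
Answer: -6766721/97 ≈ -69760.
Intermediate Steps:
-109*d(-8) + 1/(-97) = -1090*(-8)² + 1/(-97) = -1090*64 - 1/97 = -109*640 - 1/97 = -69760 - 1/97 = -6766721/97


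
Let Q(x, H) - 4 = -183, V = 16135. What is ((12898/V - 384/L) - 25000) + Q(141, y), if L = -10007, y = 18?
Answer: -4065340226029/161462945 ≈ -25178.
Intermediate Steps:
Q(x, H) = -179 (Q(x, H) = 4 - 183 = -179)
((12898/V - 384/L) - 25000) + Q(141, y) = ((12898/16135 - 384/(-10007)) - 25000) - 179 = ((12898*(1/16135) - 384*(-1/10007)) - 25000) - 179 = ((12898/16135 + 384/10007) - 25000) - 179 = (135266126/161462945 - 25000) - 179 = -4036438358874/161462945 - 179 = -4065340226029/161462945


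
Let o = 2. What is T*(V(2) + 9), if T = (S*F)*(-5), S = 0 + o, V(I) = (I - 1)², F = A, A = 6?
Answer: -600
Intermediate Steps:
F = 6
V(I) = (-1 + I)²
S = 2 (S = 0 + 2 = 2)
T = -60 (T = (2*6)*(-5) = 12*(-5) = -60)
T*(V(2) + 9) = -60*((-1 + 2)² + 9) = -60*(1² + 9) = -60*(1 + 9) = -60*10 = -600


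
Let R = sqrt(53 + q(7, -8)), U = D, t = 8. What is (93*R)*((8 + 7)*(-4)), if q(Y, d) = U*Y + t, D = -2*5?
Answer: -16740*I ≈ -16740.0*I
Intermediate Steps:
D = -10
U = -10
q(Y, d) = 8 - 10*Y (q(Y, d) = -10*Y + 8 = 8 - 10*Y)
R = 3*I (R = sqrt(53 + (8 - 10*7)) = sqrt(53 + (8 - 70)) = sqrt(53 - 62) = sqrt(-9) = 3*I ≈ 3.0*I)
(93*R)*((8 + 7)*(-4)) = (93*(3*I))*((8 + 7)*(-4)) = (279*I)*(15*(-4)) = (279*I)*(-60) = -16740*I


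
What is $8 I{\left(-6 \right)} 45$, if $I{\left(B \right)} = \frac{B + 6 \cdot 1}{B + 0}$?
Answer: $0$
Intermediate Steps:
$I{\left(B \right)} = \frac{6 + B}{B}$ ($I{\left(B \right)} = \frac{B + 6}{B} = \frac{6 + B}{B}$)
$8 I{\left(-6 \right)} 45 = 8 \frac{6 - 6}{-6} \cdot 45 = 8 \left(\left(- \frac{1}{6}\right) 0\right) 45 = 8 \cdot 0 \cdot 45 = 0 \cdot 45 = 0$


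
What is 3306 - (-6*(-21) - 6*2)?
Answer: 3192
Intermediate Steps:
3306 - (-6*(-21) - 6*2) = 3306 - (126 - 12) = 3306 - 1*114 = 3306 - 114 = 3192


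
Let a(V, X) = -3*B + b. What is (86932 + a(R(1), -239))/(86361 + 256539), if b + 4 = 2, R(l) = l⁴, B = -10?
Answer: 4348/17145 ≈ 0.25360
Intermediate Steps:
b = -2 (b = -4 + 2 = -2)
a(V, X) = 28 (a(V, X) = -3*(-10) - 2 = 30 - 2 = 28)
(86932 + a(R(1), -239))/(86361 + 256539) = (86932 + 28)/(86361 + 256539) = 86960/342900 = 86960*(1/342900) = 4348/17145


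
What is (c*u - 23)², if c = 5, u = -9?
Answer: 4624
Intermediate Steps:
(c*u - 23)² = (5*(-9) - 23)² = (-45 - 23)² = (-68)² = 4624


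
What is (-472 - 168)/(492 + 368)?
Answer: -32/43 ≈ -0.74419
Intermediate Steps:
(-472 - 168)/(492 + 368) = -640/860 = -640*1/860 = -32/43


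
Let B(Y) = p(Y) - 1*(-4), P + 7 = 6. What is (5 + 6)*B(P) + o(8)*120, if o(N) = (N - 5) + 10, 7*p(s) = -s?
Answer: 11239/7 ≈ 1605.6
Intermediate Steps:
P = -1 (P = -7 + 6 = -1)
p(s) = -s/7 (p(s) = (-s)/7 = -s/7)
B(Y) = 4 - Y/7 (B(Y) = -Y/7 - 1*(-4) = -Y/7 + 4 = 4 - Y/7)
o(N) = 5 + N (o(N) = (-5 + N) + 10 = 5 + N)
(5 + 6)*B(P) + o(8)*120 = (5 + 6)*(4 - ⅐*(-1)) + (5 + 8)*120 = 11*(4 + ⅐) + 13*120 = 11*(29/7) + 1560 = 319/7 + 1560 = 11239/7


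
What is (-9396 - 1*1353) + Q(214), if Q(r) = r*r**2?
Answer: 9789595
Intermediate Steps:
Q(r) = r**3
(-9396 - 1*1353) + Q(214) = (-9396 - 1*1353) + 214**3 = (-9396 - 1353) + 9800344 = -10749 + 9800344 = 9789595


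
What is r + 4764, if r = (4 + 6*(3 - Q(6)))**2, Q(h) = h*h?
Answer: 42400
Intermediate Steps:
Q(h) = h**2
r = 37636 (r = (4 + 6*(3 - 1*6**2))**2 = (4 + 6*(3 - 1*36))**2 = (4 + 6*(3 - 36))**2 = (4 + 6*(-33))**2 = (4 - 198)**2 = (-194)**2 = 37636)
r + 4764 = 37636 + 4764 = 42400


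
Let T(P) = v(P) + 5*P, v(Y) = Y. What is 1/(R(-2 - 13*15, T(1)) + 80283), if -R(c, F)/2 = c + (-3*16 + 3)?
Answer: 1/80767 ≈ 1.2381e-5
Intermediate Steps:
T(P) = 6*P (T(P) = P + 5*P = 6*P)
R(c, F) = 90 - 2*c (R(c, F) = -2*(c + (-3*16 + 3)) = -2*(c + (-48 + 3)) = -2*(c - 45) = -2*(-45 + c) = 90 - 2*c)
1/(R(-2 - 13*15, T(1)) + 80283) = 1/((90 - 2*(-2 - 13*15)) + 80283) = 1/((90 - 2*(-2 - 195)) + 80283) = 1/((90 - 2*(-197)) + 80283) = 1/((90 + 394) + 80283) = 1/(484 + 80283) = 1/80767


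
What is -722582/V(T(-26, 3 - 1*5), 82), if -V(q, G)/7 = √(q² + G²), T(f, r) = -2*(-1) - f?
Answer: 51613*√1877/1877 ≈ 1191.3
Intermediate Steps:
T(f, r) = 2 - f
V(q, G) = -7*√(G² + q²) (V(q, G) = -7*√(q² + G²) = -7*√(G² + q²))
-722582/V(T(-26, 3 - 1*5), 82) = -722582*(-1/(7*√(82² + (2 - 1*(-26))²))) = -722582*(-1/(7*√(6724 + (2 + 26)²))) = -722582*(-1/(7*√(6724 + 28²))) = -722582*(-1/(7*√(6724 + 784))) = -722582*(-√1877/26278) = -(-51613)*√1877/1877 = 51613*√1877/1877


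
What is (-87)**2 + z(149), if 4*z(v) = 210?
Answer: 15243/2 ≈ 7621.5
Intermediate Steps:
z(v) = 105/2 (z(v) = (1/4)*210 = 105/2)
(-87)**2 + z(149) = (-87)**2 + 105/2 = 7569 + 105/2 = 15243/2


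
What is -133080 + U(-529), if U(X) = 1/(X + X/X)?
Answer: -70266241/528 ≈ -1.3308e+5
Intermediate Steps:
U(X) = 1/(1 + X) (U(X) = 1/(X + 1) = 1/(1 + X))
-133080 + U(-529) = -133080 + 1/(1 - 529) = -133080 + 1/(-528) = -133080 - 1/528 = -70266241/528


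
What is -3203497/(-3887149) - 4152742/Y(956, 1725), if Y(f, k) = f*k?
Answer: -236074782823/139354291650 ≈ -1.6941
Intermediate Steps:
-3203497/(-3887149) - 4152742/Y(956, 1725) = -3203497/(-3887149) - 4152742/(956*1725) = -3203497*(-1/3887149) - 4152742/1649100 = 3203497/3887149 - 4152742*1/1649100 = 3203497/3887149 - 90277/35850 = -236074782823/139354291650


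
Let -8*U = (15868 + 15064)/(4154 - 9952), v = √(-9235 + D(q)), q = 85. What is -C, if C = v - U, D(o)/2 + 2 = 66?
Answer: 7733/11596 - I*√9107 ≈ 0.66687 - 95.431*I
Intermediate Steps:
D(o) = 128 (D(o) = -4 + 2*66 = -4 + 132 = 128)
v = I*√9107 (v = √(-9235 + 128) = √(-9107) = I*√9107 ≈ 95.431*I)
U = 7733/11596 (U = -(15868 + 15064)/(8*(4154 - 9952)) = -7733/(2*(-5798)) = -7733*(-1)/(2*5798) = -⅛*(-15466/2899) = 7733/11596 ≈ 0.66687)
C = -7733/11596 + I*√9107 (C = I*√9107 - 1*7733/11596 = I*√9107 - 7733/11596 = -7733/11596 + I*√9107 ≈ -0.66687 + 95.431*I)
-C = -(-7733/11596 + I*√9107) = 7733/11596 - I*√9107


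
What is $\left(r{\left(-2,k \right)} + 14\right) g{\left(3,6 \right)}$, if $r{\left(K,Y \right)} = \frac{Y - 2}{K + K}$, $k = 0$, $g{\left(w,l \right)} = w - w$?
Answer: $0$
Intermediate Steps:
$g{\left(w,l \right)} = 0$
$r{\left(K,Y \right)} = \frac{-2 + Y}{2 K}$
$\left(r{\left(-2,k \right)} + 14\right) g{\left(3,6 \right)} = \left(\frac{-2 + 0}{2 \left(-2\right)} + 14\right) 0 = \left(\frac{1}{2} \left(- \frac{1}{2}\right) \left(-2\right) + 14\right) 0 = \left(\frac{1}{2} + 14\right) 0 = \frac{29}{2} \cdot 0 = 0$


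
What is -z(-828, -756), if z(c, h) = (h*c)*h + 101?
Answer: 473231707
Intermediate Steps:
z(c, h) = 101 + c*h² (z(c, h) = (c*h)*h + 101 = c*h² + 101 = 101 + c*h²)
-z(-828, -756) = -(101 - 828*(-756)²) = -(101 - 828*571536) = -(101 - 473231808) = -1*(-473231707) = 473231707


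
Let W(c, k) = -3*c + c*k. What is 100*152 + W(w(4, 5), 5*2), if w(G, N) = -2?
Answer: 15186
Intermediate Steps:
100*152 + W(w(4, 5), 5*2) = 100*152 - 2*(-3 + 5*2) = 15200 - 2*(-3 + 10) = 15200 - 2*7 = 15200 - 14 = 15186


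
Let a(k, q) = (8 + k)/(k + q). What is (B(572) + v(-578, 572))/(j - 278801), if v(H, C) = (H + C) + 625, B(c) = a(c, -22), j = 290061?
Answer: 34103/619300 ≈ 0.055067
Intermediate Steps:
a(k, q) = (8 + k)/(k + q)
B(c) = (8 + c)/(-22 + c) (B(c) = (8 + c)/(c - 22) = (8 + c)/(-22 + c))
v(H, C) = 625 + C + H (v(H, C) = (C + H) + 625 = 625 + C + H)
(B(572) + v(-578, 572))/(j - 278801) = ((8 + 572)/(-22 + 572) + (625 + 572 - 578))/(290061 - 278801) = (580/550 + 619)/11260 = ((1/550)*580 + 619)*(1/11260) = (58/55 + 619)*(1/11260) = (34103/55)*(1/11260) = 34103/619300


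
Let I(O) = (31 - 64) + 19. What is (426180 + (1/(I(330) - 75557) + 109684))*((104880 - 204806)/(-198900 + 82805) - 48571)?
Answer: -228345583049744541417/8773415245 ≈ -2.6027e+10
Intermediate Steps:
I(O) = -14 (I(O) = -33 + 19 = -14)
(426180 + (1/(I(330) - 75557) + 109684))*((104880 - 204806)/(-198900 + 82805) - 48571) = (426180 + (1/(-14 - 75557) + 109684))*((104880 - 204806)/(-198900 + 82805) - 48571) = (426180 + (1/(-75571) + 109684))*(-99926/(-116095) - 48571) = (426180 + (-1/75571 + 109684))*(-99926*(-1/116095) - 48571) = (426180 + 8288929563/75571)*(99926/116095 - 48571) = (40495778343/75571)*(-5638750319/116095) = -228345583049744541417/8773415245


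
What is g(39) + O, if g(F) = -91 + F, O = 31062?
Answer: 31010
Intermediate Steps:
g(39) + O = (-91 + 39) + 31062 = -52 + 31062 = 31010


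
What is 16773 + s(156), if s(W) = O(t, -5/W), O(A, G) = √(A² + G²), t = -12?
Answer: 16773 + √3504409/156 ≈ 16785.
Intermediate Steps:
s(W) = √(144 + 25/W²) (s(W) = √((-12)² + (-5/W)²) = √(144 + 25/W²))
16773 + s(156) = 16773 + √(144 + 25/156²) = 16773 + √(144 + 25*(1/24336)) = 16773 + √(144 + 25/24336) = 16773 + √(3504409/24336) = 16773 + √3504409/156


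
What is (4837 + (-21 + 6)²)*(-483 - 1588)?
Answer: -10483402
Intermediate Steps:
(4837 + (-21 + 6)²)*(-483 - 1588) = (4837 + (-15)²)*(-2071) = (4837 + 225)*(-2071) = 5062*(-2071) = -10483402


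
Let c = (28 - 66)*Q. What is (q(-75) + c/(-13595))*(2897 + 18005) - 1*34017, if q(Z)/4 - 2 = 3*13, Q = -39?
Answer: 46109243281/13595 ≈ 3.3916e+6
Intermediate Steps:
c = 1482 (c = (28 - 66)*(-39) = -38*(-39) = 1482)
q(Z) = 164 (q(Z) = 8 + 4*(3*13) = 8 + 4*39 = 8 + 156 = 164)
(q(-75) + c/(-13595))*(2897 + 18005) - 1*34017 = (164 + 1482/(-13595))*(2897 + 18005) - 1*34017 = (164 + 1482*(-1/13595))*20902 - 34017 = (164 - 1482/13595)*20902 - 34017 = (2228098/13595)*20902 - 34017 = 46571704396/13595 - 34017 = 46109243281/13595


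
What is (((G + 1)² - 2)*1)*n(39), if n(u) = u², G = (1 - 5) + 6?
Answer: 10647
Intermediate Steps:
G = 2 (G = -4 + 6 = 2)
(((G + 1)² - 2)*1)*n(39) = (((2 + 1)² - 2)*1)*39² = ((3² - 2)*1)*1521 = ((9 - 2)*1)*1521 = (7*1)*1521 = 7*1521 = 10647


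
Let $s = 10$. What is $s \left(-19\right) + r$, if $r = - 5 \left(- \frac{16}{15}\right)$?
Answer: $- \frac{554}{3} \approx -184.67$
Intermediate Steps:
$r = \frac{16}{3}$ ($r = - 5 \left(\left(-16\right) \frac{1}{15}\right) = \left(-5\right) \left(- \frac{16}{15}\right) = \frac{16}{3} \approx 5.3333$)
$s \left(-19\right) + r = 10 \left(-19\right) + \frac{16}{3} = -190 + \frac{16}{3} = - \frac{554}{3}$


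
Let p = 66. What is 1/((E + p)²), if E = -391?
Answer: 1/105625 ≈ 9.4675e-6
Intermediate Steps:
1/((E + p)²) = 1/((-391 + 66)²) = 1/((-325)²) = 1/105625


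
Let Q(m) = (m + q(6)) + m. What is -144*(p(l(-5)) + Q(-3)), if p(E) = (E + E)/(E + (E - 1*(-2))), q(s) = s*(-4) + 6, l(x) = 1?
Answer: 3384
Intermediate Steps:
q(s) = 6 - 4*s (q(s) = -4*s + 6 = 6 - 4*s)
p(E) = 2*E/(2 + 2*E) (p(E) = (2*E)/(E + (E + 2)) = (2*E)/(E + (2 + E)) = (2*E)/(2 + 2*E) = 2*E/(2 + 2*E))
Q(m) = -18 + 2*m (Q(m) = (m + (6 - 4*6)) + m = (m + (6 - 24)) + m = (m - 18) + m = (-18 + m) + m = -18 + 2*m)
-144*(p(l(-5)) + Q(-3)) = -144*(1/(1 + 1) + (-18 + 2*(-3))) = -144*(1/2 + (-18 - 6)) = -144*(1*(½) - 24) = -144*(½ - 24) = -144*(-47/2) = 3384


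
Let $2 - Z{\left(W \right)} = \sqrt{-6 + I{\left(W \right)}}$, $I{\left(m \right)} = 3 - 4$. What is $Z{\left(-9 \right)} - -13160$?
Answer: $13162 - i \sqrt{7} \approx 13162.0 - 2.6458 i$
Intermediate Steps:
$I{\left(m \right)} = -1$ ($I{\left(m \right)} = 3 - 4 = -1$)
$Z{\left(W \right)} = 2 - i \sqrt{7}$ ($Z{\left(W \right)} = 2 - \sqrt{-6 - 1} = 2 - \sqrt{-7} = 2 - i \sqrt{7}$)
$Z{\left(-9 \right)} - -13160 = \left(2 - i \sqrt{7}\right) - -13160 = \left(2 - i \sqrt{7}\right) + 13160 = 13162 - i \sqrt{7}$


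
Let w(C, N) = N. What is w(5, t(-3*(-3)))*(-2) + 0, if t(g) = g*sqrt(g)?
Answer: -54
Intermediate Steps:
t(g) = g**(3/2)
w(5, t(-3*(-3)))*(-2) + 0 = (-3*(-3))**(3/2)*(-2) + 0 = 9**(3/2)*(-2) + 0 = 27*(-2) + 0 = -54 + 0 = -54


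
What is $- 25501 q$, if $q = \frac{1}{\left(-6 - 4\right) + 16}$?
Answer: $- \frac{25501}{6} \approx -4250.2$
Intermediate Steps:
$q = \frac{1}{6}$ ($q = \frac{1}{-10 + 16} = \frac{1}{6} \approx 0.16667$)
$- 25501 q = \left(-25501\right) \frac{1}{6} = - \frac{25501}{6}$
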